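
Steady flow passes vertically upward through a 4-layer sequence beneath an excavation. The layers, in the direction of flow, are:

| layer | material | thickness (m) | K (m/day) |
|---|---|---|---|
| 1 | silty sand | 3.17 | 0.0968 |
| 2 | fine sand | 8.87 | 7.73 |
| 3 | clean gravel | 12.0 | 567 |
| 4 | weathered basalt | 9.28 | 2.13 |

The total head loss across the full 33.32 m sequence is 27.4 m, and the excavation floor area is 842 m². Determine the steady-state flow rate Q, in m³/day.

Flow is perpendicular to layering, so the layers act in series and the equivalent K is the thickness-weighted harmonic mean.
Total thickness L = 3.17 + 8.87 + 12.0 + 9.28 = 33.32 m.
Σ(b_i/K_i) = 3.17/0.0968 + 8.87/7.73 + 12.0/567 + 9.28/2.13 = 38.27 d.
K_eq = L / Σ(b_i/K_i) = 33.32 / 38.27 = 0.8706 m/day.
Q = K_eq · A · (Δh/L) = 0.8706 × 842 × (27.4/33.32) = 602.8 m³/day.

603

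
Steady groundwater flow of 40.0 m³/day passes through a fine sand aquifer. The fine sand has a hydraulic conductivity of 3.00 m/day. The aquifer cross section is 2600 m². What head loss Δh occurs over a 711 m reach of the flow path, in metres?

3.65

From Q = K·A·i, i = Q / (K·A) = 40.0 / (3.000 × 2600) = 0.005128.
Head loss Δh = i · L = 0.005128 × 711 = 3.646 m.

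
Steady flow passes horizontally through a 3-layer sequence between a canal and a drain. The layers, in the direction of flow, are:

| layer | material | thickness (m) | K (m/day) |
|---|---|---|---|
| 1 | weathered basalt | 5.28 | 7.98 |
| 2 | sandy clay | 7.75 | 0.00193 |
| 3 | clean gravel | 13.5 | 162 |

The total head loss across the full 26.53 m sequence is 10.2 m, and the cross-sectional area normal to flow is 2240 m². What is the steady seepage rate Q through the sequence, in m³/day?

5.69

Flow is perpendicular to layering, so the layers act in series and the equivalent K is the thickness-weighted harmonic mean.
Total thickness L = 5.28 + 7.75 + 13.5 = 26.53 m.
Σ(b_i/K_i) = 5.28/7.98 + 7.75/0.00193 + 13.5/162 = 4016 d.
K_eq = L / Σ(b_i/K_i) = 26.53 / 4016 = 0.006606 m/day.
Q = K_eq · A · (Δh/L) = 0.006606 × 2240 × (10.2/26.53) = 5.689 m³/day.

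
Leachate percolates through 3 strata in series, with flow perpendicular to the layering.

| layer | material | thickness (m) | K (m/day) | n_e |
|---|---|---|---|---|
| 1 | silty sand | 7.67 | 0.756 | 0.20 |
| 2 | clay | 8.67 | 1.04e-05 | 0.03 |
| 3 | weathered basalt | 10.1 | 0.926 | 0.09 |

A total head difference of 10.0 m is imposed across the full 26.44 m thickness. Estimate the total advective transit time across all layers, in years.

617

With flow normal to the layers, continuity requires the same specific discharge q through every layer.
Σ(b_i/K_i) = 7.67/0.756 + 8.67/1.04e-05 + 10.1/0.926 = 8.337e+05 d.
q = Δh / Σ(b_i/K_i) = 10.0 / 8.337e+05 = 1.200e-05 m/day.
In each layer the seepage velocity is v_i = q/n_i, so the layer transit time is t_i = b_i·n_i / q:
  layer 1 (silty sand): t_1 = 7.67 × 0.20 / 1.200e-05 = 1.279e+05 d
  layer 2 (clay): t_2 = 8.67 × 0.03 / 1.200e-05 = 21684 d
  layer 3 (weathered basalt): t_3 = 10.1 × 0.09 / 1.200e-05 = 75781 d
Total t = Σ t_i = 2.254e+05 days = 617.0 years.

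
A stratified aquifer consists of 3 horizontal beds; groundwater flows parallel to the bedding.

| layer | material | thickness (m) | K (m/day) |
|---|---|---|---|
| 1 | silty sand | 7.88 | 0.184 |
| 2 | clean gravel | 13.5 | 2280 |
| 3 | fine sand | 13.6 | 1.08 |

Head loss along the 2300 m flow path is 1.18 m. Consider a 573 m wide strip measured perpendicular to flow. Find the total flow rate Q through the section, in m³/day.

9050

Flow is parallel to layering, so each bed carries its own Darcy discharge and the transmissivities add.
Σ(K_i·b_i) = 0.184×7.88 + 2280×13.5 + 1.08×13.6 = 30796 m²/day.
Hydraulic gradient i = Δh / L = 1.18 / 2300 = 0.0005130.
Q = Σ(K_i·b_i) · W · i = 30796 × 573 × 0.0005130 = 9053 m³/day.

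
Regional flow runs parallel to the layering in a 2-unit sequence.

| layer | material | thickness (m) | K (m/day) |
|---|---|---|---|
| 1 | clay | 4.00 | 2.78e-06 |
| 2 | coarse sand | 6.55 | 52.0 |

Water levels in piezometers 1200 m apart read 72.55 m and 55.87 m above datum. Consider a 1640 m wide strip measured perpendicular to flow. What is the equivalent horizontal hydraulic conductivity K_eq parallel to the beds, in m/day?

Flow is parallel to layering, so each bed carries its own Darcy discharge and the transmissivities add.
Σ(K_i·b_i) = 2.78e-06×4.00 + 52.0×6.55 = 340.6 m²/day.
Total thickness b = 10.55 m, so K_eq = Σ(K_i·b_i)/b = 32.28 m/day.

32.3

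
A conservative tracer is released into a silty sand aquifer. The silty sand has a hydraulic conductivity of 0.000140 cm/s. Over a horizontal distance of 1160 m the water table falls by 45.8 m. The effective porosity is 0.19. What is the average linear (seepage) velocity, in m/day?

Convert K: 0.000140 cm/s × 864 = 0.1210 m/day.
Hydraulic gradient i = Δh / L = 45.8 / 1160 = 0.03948.
Darcy flux q = K · i = 0.1210 × 0.03948 = 0.004776 m/day.
Seepage velocity v = q / n_e = 0.004776 / 0.19 = 0.02514 m/day.

0.0251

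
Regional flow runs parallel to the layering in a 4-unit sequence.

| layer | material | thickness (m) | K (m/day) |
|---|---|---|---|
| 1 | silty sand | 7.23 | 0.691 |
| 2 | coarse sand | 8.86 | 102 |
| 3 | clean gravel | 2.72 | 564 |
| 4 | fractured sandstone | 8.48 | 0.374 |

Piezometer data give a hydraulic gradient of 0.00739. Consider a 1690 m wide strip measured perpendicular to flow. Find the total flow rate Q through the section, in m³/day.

30500

Flow is parallel to layering, so each bed carries its own Darcy discharge and the transmissivities add.
Σ(K_i·b_i) = 0.691×7.23 + 102×8.86 + 564×2.72 + 0.374×8.48 = 2446 m²/day.
Hydraulic gradient i = 0.00739.
Q = Σ(K_i·b_i) · W · i = 2446 × 1690 × 0.007390 = 30548 m³/day.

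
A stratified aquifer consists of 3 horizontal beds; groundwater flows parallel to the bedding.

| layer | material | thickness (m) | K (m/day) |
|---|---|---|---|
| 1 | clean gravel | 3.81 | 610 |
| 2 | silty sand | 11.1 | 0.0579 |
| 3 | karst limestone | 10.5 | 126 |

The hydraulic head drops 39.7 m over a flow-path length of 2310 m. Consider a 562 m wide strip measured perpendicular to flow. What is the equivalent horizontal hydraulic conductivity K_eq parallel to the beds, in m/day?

Flow is parallel to layering, so each bed carries its own Darcy discharge and the transmissivities add.
Σ(K_i·b_i) = 610×3.81 + 0.0579×11.1 + 126×10.5 = 3648 m²/day.
Total thickness b = 25.41 m, so K_eq = Σ(K_i·b_i)/b = 143.6 m/day.

144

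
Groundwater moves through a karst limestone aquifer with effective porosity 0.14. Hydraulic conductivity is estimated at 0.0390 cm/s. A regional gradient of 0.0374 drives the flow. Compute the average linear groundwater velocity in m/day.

Convert K: 0.0390 cm/s × 864 = 33.70 m/day.
Hydraulic gradient i = 0.0374.
Darcy flux q = K · i = 33.70 × 0.03740 = 1.260 m/day.
Seepage velocity v = q / n_e = 1.260 / 0.14 = 9.002 m/day.

9.00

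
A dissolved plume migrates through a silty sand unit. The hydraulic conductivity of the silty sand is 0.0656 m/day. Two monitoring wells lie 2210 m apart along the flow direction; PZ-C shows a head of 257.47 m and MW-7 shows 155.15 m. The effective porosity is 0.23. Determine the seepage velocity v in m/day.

0.0132

Hydraulic gradient i = (257.47 − 155.15) / 2210 = 102.32 / 2210 = 0.04630.
Darcy flux q = K · i = 0.06560 × 0.04630 = 0.003037 m/day.
Seepage velocity v = q / n_e = 0.003037 / 0.23 = 0.01321 m/day.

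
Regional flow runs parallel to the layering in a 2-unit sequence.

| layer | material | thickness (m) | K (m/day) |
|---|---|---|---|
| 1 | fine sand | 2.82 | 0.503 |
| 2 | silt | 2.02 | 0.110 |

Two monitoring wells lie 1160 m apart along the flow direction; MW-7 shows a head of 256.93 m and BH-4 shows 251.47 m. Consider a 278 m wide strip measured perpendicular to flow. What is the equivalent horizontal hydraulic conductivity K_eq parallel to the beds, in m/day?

Flow is parallel to layering, so each bed carries its own Darcy discharge and the transmissivities add.
Σ(K_i·b_i) = 0.503×2.82 + 0.110×2.02 = 1.641 m²/day.
Total thickness b = 4.840 m, so K_eq = Σ(K_i·b_i)/b = 0.3390 m/day.

0.339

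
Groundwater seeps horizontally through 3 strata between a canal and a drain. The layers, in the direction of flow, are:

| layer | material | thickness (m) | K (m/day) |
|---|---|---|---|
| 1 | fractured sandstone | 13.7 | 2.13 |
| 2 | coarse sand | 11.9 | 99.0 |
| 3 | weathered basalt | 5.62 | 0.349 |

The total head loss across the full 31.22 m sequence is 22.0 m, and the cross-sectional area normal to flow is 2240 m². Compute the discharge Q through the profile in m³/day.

2180

Flow is perpendicular to layering, so the layers act in series and the equivalent K is the thickness-weighted harmonic mean.
Total thickness L = 13.7 + 11.9 + 5.62 = 31.22 m.
Σ(b_i/K_i) = 13.7/2.13 + 11.9/99.0 + 5.62/0.349 = 22.66 d.
K_eq = L / Σ(b_i/K_i) = 31.22 / 22.66 = 1.378 m/day.
Q = K_eq · A · (Δh/L) = 1.378 × 2240 × (22.0/31.22) = 2175 m³/day.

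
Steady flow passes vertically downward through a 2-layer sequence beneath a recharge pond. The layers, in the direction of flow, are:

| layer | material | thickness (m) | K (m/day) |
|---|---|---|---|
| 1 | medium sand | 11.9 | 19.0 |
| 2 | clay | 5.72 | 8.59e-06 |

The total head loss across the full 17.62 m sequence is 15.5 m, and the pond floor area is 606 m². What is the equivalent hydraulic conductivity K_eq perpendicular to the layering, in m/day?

2.65e-05

Flow is perpendicular to layering, so the layers act in series and the equivalent K is the thickness-weighted harmonic mean.
Total thickness L = 11.9 + 5.72 = 17.62 m.
Σ(b_i/K_i) = 11.9/19.0 + 5.72/8.59e-06 = 6.659e+05 d.
K_eq = L / Σ(b_i/K_i) = 17.62 / 6.659e+05 = 2.646e-05 m/day.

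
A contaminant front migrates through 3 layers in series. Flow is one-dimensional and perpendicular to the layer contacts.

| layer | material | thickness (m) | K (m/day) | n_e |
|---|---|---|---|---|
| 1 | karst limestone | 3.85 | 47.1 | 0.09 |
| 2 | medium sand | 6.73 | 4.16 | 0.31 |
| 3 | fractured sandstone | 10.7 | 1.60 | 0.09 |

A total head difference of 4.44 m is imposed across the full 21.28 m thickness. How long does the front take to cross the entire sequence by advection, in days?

With flow normal to the layers, continuity requires the same specific discharge q through every layer.
Σ(b_i/K_i) = 3.85/47.1 + 6.73/4.16 + 10.7/1.60 = 8.387 d.
q = Δh / Σ(b_i/K_i) = 4.44 / 8.387 = 0.5294 m/day.
In each layer the seepage velocity is v_i = q/n_i, so the layer transit time is t_i = b_i·n_i / q:
  layer 1 (karst limestone): t_1 = 3.85 × 0.09 / 0.5294 = 0.6545 d
  layer 2 (medium sand): t_2 = 6.73 × 0.31 / 0.5294 = 3.941 d
  layer 3 (fractured sandstone): t_3 = 10.7 × 0.09 / 0.5294 = 1.819 d
Total t = Σ t_i = 6.415 days.

6.41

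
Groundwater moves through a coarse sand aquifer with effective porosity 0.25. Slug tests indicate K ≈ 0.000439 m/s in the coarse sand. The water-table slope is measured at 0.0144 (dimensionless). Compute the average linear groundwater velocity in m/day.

Convert K: 0.000439 m/s × 86400 = 37.93 m/day.
Hydraulic gradient i = 0.0144.
Darcy flux q = K · i = 37.93 × 0.01440 = 0.5462 m/day.
Seepage velocity v = q / n_e = 0.5462 / 0.25 = 2.185 m/day.

2.18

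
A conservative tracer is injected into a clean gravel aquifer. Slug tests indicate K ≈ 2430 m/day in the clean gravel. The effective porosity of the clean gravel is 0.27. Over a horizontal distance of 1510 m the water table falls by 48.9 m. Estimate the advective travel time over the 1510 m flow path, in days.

Hydraulic gradient i = Δh / L = 48.9 / 1510 = 0.03238.
Darcy flux q = K · i = 2430 × 0.03238 = 78.69 m/day.
Seepage velocity v = q / n_e = 78.69 / 0.27 = 291.5 m/day.
Travel time t = L / v = 1510 / 291.5 = 5.181 days.

5.18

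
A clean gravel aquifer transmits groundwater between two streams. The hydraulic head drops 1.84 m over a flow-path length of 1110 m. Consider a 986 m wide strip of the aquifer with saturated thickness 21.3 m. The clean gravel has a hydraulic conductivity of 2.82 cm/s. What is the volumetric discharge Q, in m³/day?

84800

Convert K: 2.82 cm/s × 864 = 2436 m/day.
Cross-sectional area A = 986 × 21.3 = 21002 m².
Hydraulic gradient i = Δh / L = 1.84 / 1110 = 0.001658.
Darcy's law: Q = K · A · i = 2436 × 21002 × 0.001658 = 84823 m³/day.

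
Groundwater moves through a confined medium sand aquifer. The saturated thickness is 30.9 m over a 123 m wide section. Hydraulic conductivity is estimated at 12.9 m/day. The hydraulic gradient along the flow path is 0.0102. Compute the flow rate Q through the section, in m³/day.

Cross-sectional area A = 123 × 30.9 = 3801 m².
Hydraulic gradient i = 0.0102.
Darcy's law: Q = K · A · i = 12.90 × 3801 × 0.01020 = 500.1 m³/day.

500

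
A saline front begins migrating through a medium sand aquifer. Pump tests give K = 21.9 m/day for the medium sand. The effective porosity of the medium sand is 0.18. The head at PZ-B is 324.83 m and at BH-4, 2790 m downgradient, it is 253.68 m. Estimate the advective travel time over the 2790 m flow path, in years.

2.46

Hydraulic gradient i = (324.83 − 253.68) / 2790 = 71.15 / 2790 = 0.02550.
Darcy flux q = K · i = 21.90 × 0.02550 = 0.5585 m/day.
Seepage velocity v = q / n_e = 0.5585 / 0.18 = 3.103 m/day.
Travel time t = L / v = 2790 / 3.103 = 899.2 days = 2.462 years.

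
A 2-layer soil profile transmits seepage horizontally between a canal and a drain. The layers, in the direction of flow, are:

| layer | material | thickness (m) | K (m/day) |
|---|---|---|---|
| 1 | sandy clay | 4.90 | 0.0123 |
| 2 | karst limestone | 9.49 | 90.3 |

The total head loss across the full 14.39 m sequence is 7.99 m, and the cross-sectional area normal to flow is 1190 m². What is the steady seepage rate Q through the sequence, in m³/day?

Flow is perpendicular to layering, so the layers act in series and the equivalent K is the thickness-weighted harmonic mean.
Total thickness L = 4.90 + 9.49 = 14.39 m.
Σ(b_i/K_i) = 4.90/0.0123 + 9.49/90.3 = 398.5 d.
K_eq = L / Σ(b_i/K_i) = 14.39 / 398.5 = 0.03611 m/day.
Q = K_eq · A · (Δh/L) = 0.03611 × 1190 × (7.99/14.39) = 23.86 m³/day.

23.9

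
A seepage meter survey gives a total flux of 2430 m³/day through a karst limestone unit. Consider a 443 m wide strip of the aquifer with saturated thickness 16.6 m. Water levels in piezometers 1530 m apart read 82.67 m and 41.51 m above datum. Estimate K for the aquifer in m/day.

Cross-sectional area A = 443 × 16.6 = 7354 m².
Hydraulic gradient i = (82.67 − 41.51) / 1530 = 41.16 / 1530 = 0.02690.
From Q = K·A·i, K = Q / (A·i) = 2430 / (7354 × 0.02690) = 12.28 m/day.

12.3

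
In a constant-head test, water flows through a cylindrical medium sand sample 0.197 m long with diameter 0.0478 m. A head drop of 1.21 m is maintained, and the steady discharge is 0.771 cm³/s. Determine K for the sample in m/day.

6.04

Cross-sectional area A = π·(d/2)² = π × (0.0478/2)² = 0.001795 m².
Convert discharge: 0.771 cm³/s = 7.710e-07 m³/s.
Darcy's law rearranged: K = Q·L / (A·Δh) = 7.710e-07 × 0.197 / (0.001795 × 1.21) = 6.995e-05 m/s = 6.044 m/day.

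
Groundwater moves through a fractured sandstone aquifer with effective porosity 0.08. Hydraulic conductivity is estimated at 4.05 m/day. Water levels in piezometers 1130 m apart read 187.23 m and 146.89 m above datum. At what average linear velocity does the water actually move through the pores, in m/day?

Hydraulic gradient i = (187.23 − 146.89) / 1130 = 40.34 / 1130 = 0.03570.
Darcy flux q = K · i = 4.050 × 0.03570 = 0.1446 m/day.
Seepage velocity v = q / n_e = 0.1446 / 0.08 = 1.807 m/day.

1.81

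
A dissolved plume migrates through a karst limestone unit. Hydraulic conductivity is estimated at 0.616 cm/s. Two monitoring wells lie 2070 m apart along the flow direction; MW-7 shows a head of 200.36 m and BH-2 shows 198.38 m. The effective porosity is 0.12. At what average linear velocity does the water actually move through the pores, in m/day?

4.24

Convert K: 0.616 cm/s × 864 = 532.2 m/day.
Hydraulic gradient i = (200.36 − 198.38) / 2070 = 1.98 / 2070 = 0.0009565.
Darcy flux q = K · i = 532.2 × 0.0009565 = 0.5091 m/day.
Seepage velocity v = q / n_e = 0.5091 / 0.12 = 4.242 m/day.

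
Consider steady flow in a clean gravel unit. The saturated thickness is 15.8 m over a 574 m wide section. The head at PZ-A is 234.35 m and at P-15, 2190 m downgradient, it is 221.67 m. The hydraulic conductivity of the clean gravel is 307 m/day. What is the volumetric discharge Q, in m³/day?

Cross-sectional area A = 574 × 15.8 = 9069 m².
Hydraulic gradient i = (234.35 − 221.67) / 2190 = 12.68 / 2190 = 0.005790.
Darcy's law: Q = K · A · i = 307.0 × 9069 × 0.005790 = 16121 m³/day.

16100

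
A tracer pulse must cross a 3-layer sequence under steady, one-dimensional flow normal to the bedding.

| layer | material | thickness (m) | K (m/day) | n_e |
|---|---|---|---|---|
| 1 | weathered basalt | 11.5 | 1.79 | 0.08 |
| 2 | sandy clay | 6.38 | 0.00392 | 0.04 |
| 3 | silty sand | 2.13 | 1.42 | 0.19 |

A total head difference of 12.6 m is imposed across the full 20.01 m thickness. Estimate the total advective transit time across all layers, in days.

205

With flow normal to the layers, continuity requires the same specific discharge q through every layer.
Σ(b_i/K_i) = 11.5/1.79 + 6.38/0.00392 + 2.13/1.42 = 1635 d.
q = Δh / Σ(b_i/K_i) = 12.6 / 1635 = 0.007704 m/day.
In each layer the seepage velocity is v_i = q/n_i, so the layer transit time is t_i = b_i·n_i / q:
  layer 1 (weathered basalt): t_1 = 11.5 × 0.08 / 0.007704 = 119.4 d
  layer 2 (sandy clay): t_2 = 6.38 × 0.04 / 0.007704 = 33.12 d
  layer 3 (silty sand): t_3 = 2.13 × 0.19 / 0.007704 = 52.53 d
Total t = Σ t_i = 205.1 days.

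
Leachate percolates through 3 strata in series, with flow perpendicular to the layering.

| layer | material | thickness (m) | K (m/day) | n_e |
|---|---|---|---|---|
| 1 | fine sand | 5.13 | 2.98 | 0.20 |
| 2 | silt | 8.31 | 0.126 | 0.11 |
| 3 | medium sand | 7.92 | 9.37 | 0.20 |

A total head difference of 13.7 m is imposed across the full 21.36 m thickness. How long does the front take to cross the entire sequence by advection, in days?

With flow normal to the layers, continuity requires the same specific discharge q through every layer.
Σ(b_i/K_i) = 5.13/2.98 + 8.31/0.126 + 7.92/9.37 = 68.52 d.
q = Δh / Σ(b_i/K_i) = 13.7 / 68.52 = 0.1999 m/day.
In each layer the seepage velocity is v_i = q/n_i, so the layer transit time is t_i = b_i·n_i / q:
  layer 1 (fine sand): t_1 = 5.13 × 0.20 / 0.1999 = 5.131 d
  layer 2 (silt): t_2 = 8.31 × 0.11 / 0.1999 = 4.572 d
  layer 3 (medium sand): t_3 = 7.92 × 0.20 / 0.1999 = 7.922 d
Total t = Σ t_i = 17.63 days.

17.6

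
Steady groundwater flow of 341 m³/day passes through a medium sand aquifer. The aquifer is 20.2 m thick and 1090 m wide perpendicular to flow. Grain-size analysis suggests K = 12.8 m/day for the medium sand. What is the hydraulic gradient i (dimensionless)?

Cross-sectional area A = 1090 × 20.2 = 22018 m².
From Q = K·A·i, i = Q / (K·A) = 341 / (12.80 × 22018) = 0.001210.

0.00121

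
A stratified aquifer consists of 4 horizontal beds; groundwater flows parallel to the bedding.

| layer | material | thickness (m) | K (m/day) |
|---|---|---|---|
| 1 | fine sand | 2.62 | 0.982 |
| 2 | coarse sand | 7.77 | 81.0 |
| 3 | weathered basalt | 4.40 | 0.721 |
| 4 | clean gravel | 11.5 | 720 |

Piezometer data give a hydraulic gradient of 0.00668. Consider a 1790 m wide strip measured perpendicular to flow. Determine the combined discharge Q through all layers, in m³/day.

Flow is parallel to layering, so each bed carries its own Darcy discharge and the transmissivities add.
Σ(K_i·b_i) = 0.982×2.62 + 81.0×7.77 + 0.721×4.40 + 720×11.5 = 8915 m²/day.
Hydraulic gradient i = 0.00668.
Q = Σ(K_i·b_i) · W · i = 8915 × 1790 × 0.006680 = 1.066e+05 m³/day.

107000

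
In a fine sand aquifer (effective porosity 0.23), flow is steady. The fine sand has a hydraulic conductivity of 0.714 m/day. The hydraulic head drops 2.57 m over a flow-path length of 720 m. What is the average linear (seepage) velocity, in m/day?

Hydraulic gradient i = Δh / L = 2.57 / 720 = 0.003569.
Darcy flux q = K · i = 0.7140 × 0.003569 = 0.002549 m/day.
Seepage velocity v = q / n_e = 0.002549 / 0.23 = 0.01108 m/day.

0.0111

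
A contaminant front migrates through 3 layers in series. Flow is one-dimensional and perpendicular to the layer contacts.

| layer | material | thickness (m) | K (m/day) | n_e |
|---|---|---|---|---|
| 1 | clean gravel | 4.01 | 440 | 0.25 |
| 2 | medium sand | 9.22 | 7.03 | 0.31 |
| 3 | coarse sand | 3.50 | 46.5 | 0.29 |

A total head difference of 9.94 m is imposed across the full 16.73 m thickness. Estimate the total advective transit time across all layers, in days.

0.685

With flow normal to the layers, continuity requires the same specific discharge q through every layer.
Σ(b_i/K_i) = 4.01/440 + 9.22/7.03 + 3.50/46.5 = 1.396 d.
q = Δh / Σ(b_i/K_i) = 9.94 / 1.396 = 7.121 m/day.
In each layer the seepage velocity is v_i = q/n_i, so the layer transit time is t_i = b_i·n_i / q:
  layer 1 (clean gravel): t_1 = 4.01 × 0.25 / 7.121 = 0.1408 d
  layer 2 (medium sand): t_2 = 9.22 × 0.31 / 7.121 = 0.4014 d
  layer 3 (coarse sand): t_3 = 3.50 × 0.29 / 7.121 = 0.1425 d
Total t = Σ t_i = 0.6847 days.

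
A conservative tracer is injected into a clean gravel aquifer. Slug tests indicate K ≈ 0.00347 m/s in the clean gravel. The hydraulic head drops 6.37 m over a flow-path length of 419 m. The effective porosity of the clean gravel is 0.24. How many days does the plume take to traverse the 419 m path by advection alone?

Convert K: 0.00347 m/s × 86400 = 299.8 m/day.
Hydraulic gradient i = Δh / L = 6.37 / 419 = 0.01520.
Darcy flux q = K · i = 299.8 × 0.01520 = 4.558 m/day.
Seepage velocity v = q / n_e = 4.558 / 0.24 = 18.99 m/day.
Travel time t = L / v = 419 / 18.99 = 22.06 days.

22.1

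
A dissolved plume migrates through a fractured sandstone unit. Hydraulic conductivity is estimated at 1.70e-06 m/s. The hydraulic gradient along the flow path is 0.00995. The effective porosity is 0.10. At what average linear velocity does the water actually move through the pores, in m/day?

0.0146

Convert K: 1.70e-06 m/s × 86400 = 0.1469 m/day.
Hydraulic gradient i = 0.00995.
Darcy flux q = K · i = 0.1469 × 0.009950 = 0.001461 m/day.
Seepage velocity v = q / n_e = 0.001461 / 0.10 = 0.01461 m/day.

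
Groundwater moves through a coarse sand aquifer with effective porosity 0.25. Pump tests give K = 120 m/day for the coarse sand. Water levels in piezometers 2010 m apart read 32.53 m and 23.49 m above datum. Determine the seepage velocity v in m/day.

2.16

Hydraulic gradient i = (32.53 − 23.49) / 2010 = 9.04 / 2010 = 0.004498.
Darcy flux q = K · i = 120.0 × 0.004498 = 0.5397 m/day.
Seepage velocity v = q / n_e = 0.5397 / 0.25 = 2.159 m/day.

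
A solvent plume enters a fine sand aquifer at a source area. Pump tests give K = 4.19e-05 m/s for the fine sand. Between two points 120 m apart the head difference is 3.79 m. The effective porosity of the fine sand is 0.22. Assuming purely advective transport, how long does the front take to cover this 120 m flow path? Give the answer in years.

Convert K: 4.19e-05 m/s × 86400 = 3.620 m/day.
Hydraulic gradient i = Δh / L = 3.79 / 120 = 0.03158.
Darcy flux q = K · i = 3.620 × 0.03158 = 0.1143 m/day.
Seepage velocity v = q / n_e = 0.1143 / 0.22 = 0.5197 m/day.
Travel time t = L / v = 120 / 0.5197 = 230.9 days = 0.6322 years.

0.632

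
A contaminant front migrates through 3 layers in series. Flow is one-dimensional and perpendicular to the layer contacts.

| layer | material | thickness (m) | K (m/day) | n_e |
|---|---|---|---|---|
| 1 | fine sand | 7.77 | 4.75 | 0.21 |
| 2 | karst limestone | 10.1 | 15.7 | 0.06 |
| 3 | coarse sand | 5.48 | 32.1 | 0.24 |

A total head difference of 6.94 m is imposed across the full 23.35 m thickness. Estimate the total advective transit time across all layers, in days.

1.25

With flow normal to the layers, continuity requires the same specific discharge q through every layer.
Σ(b_i/K_i) = 7.77/4.75 + 10.1/15.7 + 5.48/32.1 = 2.450 d.
q = Δh / Σ(b_i/K_i) = 6.94 / 2.450 = 2.833 m/day.
In each layer the seepage velocity is v_i = q/n_i, so the layer transit time is t_i = b_i·n_i / q:
  layer 1 (fine sand): t_1 = 7.77 × 0.21 / 2.833 = 0.5760 d
  layer 2 (karst limestone): t_2 = 10.1 × 0.06 / 2.833 = 0.2139 d
  layer 3 (coarse sand): t_3 = 5.48 × 0.24 / 2.833 = 0.4643 d
Total t = Σ t_i = 1.254 days.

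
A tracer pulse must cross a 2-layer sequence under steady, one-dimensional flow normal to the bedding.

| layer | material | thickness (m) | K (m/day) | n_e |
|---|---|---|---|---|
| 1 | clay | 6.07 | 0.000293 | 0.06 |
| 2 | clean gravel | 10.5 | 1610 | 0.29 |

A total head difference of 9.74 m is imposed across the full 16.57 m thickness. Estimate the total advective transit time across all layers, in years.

With flow normal to the layers, continuity requires the same specific discharge q through every layer.
Σ(b_i/K_i) = 6.07/0.000293 + 10.5/1610 = 20717 d.
q = Δh / Σ(b_i/K_i) = 9.74 / 20717 = 0.0004702 m/day.
In each layer the seepage velocity is v_i = q/n_i, so the layer transit time is t_i = b_i·n_i / q:
  layer 1 (clay): t_1 = 6.07 × 0.06 / 0.0004702 = 774.6 d
  layer 2 (clean gravel): t_2 = 10.5 × 0.29 / 0.0004702 = 6477 d
Total t = Σ t_i = 7251 days = 19.85 years.

19.9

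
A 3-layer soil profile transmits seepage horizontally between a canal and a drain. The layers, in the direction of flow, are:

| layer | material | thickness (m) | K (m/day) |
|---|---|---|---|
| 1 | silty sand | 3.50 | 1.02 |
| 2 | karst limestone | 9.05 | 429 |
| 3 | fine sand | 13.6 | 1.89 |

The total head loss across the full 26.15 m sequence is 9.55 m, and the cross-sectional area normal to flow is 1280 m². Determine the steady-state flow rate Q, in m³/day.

1150

Flow is perpendicular to layering, so the layers act in series and the equivalent K is the thickness-weighted harmonic mean.
Total thickness L = 3.50 + 9.05 + 13.6 = 26.15 m.
Σ(b_i/K_i) = 3.50/1.02 + 9.05/429 + 13.6/1.89 = 10.65 d.
K_eq = L / Σ(b_i/K_i) = 26.15 / 10.65 = 2.456 m/day.
Q = K_eq · A · (Δh/L) = 2.456 × 1280 × (9.55/26.15) = 1148 m³/day.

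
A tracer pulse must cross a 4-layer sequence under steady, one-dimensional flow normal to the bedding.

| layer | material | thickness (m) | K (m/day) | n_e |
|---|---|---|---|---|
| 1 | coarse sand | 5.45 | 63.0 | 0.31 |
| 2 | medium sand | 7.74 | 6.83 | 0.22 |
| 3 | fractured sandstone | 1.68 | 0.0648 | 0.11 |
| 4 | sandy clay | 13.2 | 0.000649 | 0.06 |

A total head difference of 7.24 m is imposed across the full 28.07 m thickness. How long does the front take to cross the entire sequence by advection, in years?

With flow normal to the layers, continuity requires the same specific discharge q through every layer.
Σ(b_i/K_i) = 5.45/63.0 + 7.74/6.83 + 1.68/0.0648 + 13.2/0.000649 = 20366 d.
q = Δh / Σ(b_i/K_i) = 7.24 / 20366 = 0.0003555 m/day.
In each layer the seepage velocity is v_i = q/n_i, so the layer transit time is t_i = b_i·n_i / q:
  layer 1 (coarse sand): t_1 = 5.45 × 0.31 / 0.0003555 = 4753 d
  layer 2 (medium sand): t_2 = 7.74 × 0.22 / 0.0003555 = 4790 d
  layer 3 (fractured sandstone): t_3 = 1.68 × 0.11 / 0.0003555 = 519.8 d
  layer 4 (sandy clay): t_4 = 13.2 × 0.06 / 0.0003555 = 2228 d
Total t = Σ t_i = 12290 days = 33.65 years.

33.6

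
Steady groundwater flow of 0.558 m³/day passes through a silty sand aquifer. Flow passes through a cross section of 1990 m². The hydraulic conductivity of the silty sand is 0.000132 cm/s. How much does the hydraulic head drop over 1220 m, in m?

3.00

Convert K: 0.000132 cm/s × 864 = 0.1140 m/day.
From Q = K·A·i, i = Q / (K·A) = 0.558 / (0.1140 × 1990) = 0.002459.
Head loss Δh = i · L = 0.002459 × 1220 = 3.000 m.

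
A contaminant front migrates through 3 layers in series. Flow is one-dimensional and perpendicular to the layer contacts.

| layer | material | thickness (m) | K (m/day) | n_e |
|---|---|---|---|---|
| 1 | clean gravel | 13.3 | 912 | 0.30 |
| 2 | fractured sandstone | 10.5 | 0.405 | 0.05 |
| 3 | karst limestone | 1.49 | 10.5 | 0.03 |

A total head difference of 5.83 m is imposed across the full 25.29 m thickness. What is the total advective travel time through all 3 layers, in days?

20.4

With flow normal to the layers, continuity requires the same specific discharge q through every layer.
Σ(b_i/K_i) = 13.3/912 + 10.5/0.405 + 1.49/10.5 = 26.08 d.
q = Δh / Σ(b_i/K_i) = 5.83 / 26.08 = 0.2235 m/day.
In each layer the seepage velocity is v_i = q/n_i, so the layer transit time is t_i = b_i·n_i / q:
  layer 1 (clean gravel): t_1 = 13.3 × 0.30 / 0.2235 = 17.85 d
  layer 2 (fractured sandstone): t_2 = 10.5 × 0.05 / 0.2235 = 2.349 d
  layer 3 (karst limestone): t_3 = 1.49 × 0.03 / 0.2235 = 0.2000 d
Total t = Σ t_i = 20.40 days.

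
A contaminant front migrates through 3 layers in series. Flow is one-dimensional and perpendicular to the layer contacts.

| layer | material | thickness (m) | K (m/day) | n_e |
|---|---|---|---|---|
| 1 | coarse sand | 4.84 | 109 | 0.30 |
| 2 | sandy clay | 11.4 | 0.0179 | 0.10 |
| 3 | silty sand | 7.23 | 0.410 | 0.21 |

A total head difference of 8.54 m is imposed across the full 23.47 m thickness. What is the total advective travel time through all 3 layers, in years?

With flow normal to the layers, continuity requires the same specific discharge q through every layer.
Σ(b_i/K_i) = 4.84/109 + 11.4/0.0179 + 7.23/0.410 = 654.6 d.
q = Δh / Σ(b_i/K_i) = 8.54 / 654.6 = 0.01305 m/day.
In each layer the seepage velocity is v_i = q/n_i, so the layer transit time is t_i = b_i·n_i / q:
  layer 1 (coarse sand): t_1 = 4.84 × 0.30 / 0.01305 = 111.3 d
  layer 2 (sandy clay): t_2 = 11.4 × 0.10 / 0.01305 = 87.38 d
  layer 3 (silty sand): t_3 = 7.23 × 0.21 / 0.01305 = 116.4 d
Total t = Σ t_i = 315.0 days = 0.8625 years.

0.863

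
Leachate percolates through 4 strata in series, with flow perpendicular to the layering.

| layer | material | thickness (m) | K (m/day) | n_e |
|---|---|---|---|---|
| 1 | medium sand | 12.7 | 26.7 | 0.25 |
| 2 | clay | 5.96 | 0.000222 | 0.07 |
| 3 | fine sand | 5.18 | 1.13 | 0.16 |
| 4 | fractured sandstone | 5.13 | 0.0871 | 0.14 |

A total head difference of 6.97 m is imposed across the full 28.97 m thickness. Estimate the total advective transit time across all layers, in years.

54.3

With flow normal to the layers, continuity requires the same specific discharge q through every layer.
Σ(b_i/K_i) = 12.7/26.7 + 5.96/0.000222 + 5.18/1.13 + 5.13/0.0871 = 26911 d.
q = Δh / Σ(b_i/K_i) = 6.97 / 26911 = 0.0002590 m/day.
In each layer the seepage velocity is v_i = q/n_i, so the layer transit time is t_i = b_i·n_i / q:
  layer 1 (medium sand): t_1 = 12.7 × 0.25 / 0.0002590 = 12259 d
  layer 2 (clay): t_2 = 5.96 × 0.07 / 0.0002590 = 1611 d
  layer 3 (fine sand): t_3 = 5.18 × 0.16 / 0.0002590 = 3200 d
  layer 4 (fractured sandstone): t_4 = 5.13 × 0.14 / 0.0002590 = 2773 d
Total t = Σ t_i = 19842 days = 54.32 years.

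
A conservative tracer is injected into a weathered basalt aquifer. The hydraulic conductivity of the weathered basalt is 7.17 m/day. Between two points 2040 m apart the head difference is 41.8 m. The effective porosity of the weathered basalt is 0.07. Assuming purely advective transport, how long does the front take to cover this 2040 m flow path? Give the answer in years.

Hydraulic gradient i = Δh / L = 41.8 / 2040 = 0.02049.
Darcy flux q = K · i = 7.170 × 0.02049 = 0.1469 m/day.
Seepage velocity v = q / n_e = 0.1469 / 0.07 = 2.099 m/day.
Travel time t = L / v = 2040 / 2.099 = 972.0 days = 2.661 years.

2.66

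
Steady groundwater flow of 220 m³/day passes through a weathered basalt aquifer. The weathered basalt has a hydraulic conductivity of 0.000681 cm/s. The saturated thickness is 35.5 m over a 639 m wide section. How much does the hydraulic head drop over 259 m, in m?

4.27

Convert K: 0.000681 cm/s × 864 = 0.5884 m/day.
Cross-sectional area A = 639 × 35.5 = 22684 m².
From Q = K·A·i, i = Q / (K·A) = 220 / (0.5884 × 22684) = 0.01648.
Head loss Δh = i · L = 0.01648 × 259 = 4.269 m.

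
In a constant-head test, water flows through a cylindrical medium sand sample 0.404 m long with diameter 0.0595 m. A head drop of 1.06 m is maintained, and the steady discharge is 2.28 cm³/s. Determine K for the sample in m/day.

Cross-sectional area A = π·(d/2)² = π × (0.0595/2)² = 0.002781 m².
Convert discharge: 2.28 cm³/s = 2.280e-06 m³/s.
Darcy's law rearranged: K = Q·L / (A·Δh) = 2.280e-06 × 0.404 / (0.002781 × 1.06) = 0.0003125 m/s = 27.00 m/day.

27.0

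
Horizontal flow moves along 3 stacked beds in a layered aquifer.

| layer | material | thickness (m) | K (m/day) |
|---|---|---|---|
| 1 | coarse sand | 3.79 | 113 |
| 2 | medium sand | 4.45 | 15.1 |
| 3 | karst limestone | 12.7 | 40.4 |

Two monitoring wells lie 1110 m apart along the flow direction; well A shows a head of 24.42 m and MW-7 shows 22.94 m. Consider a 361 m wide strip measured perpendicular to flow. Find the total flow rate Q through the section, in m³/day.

Flow is parallel to layering, so each bed carries its own Darcy discharge and the transmissivities add.
Σ(K_i·b_i) = 113×3.79 + 15.1×4.45 + 40.4×12.7 = 1009 m²/day.
Hydraulic gradient i = (24.42 − 22.94) / 1110 = 1.48 / 1110 = 0.001333.
Q = Σ(K_i·b_i) · W · i = 1009 × 361 × 0.001333 = 485.4 m³/day.

485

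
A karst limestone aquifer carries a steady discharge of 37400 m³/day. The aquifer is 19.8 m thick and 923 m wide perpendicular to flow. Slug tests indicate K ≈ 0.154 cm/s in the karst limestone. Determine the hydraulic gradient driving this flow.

Convert K: 0.154 cm/s × 864 = 133.1 m/day.
Cross-sectional area A = 923 × 19.8 = 18275 m².
From Q = K·A·i, i = Q / (K·A) = 37400 / (133.1 × 18275) = 0.01538.

0.0154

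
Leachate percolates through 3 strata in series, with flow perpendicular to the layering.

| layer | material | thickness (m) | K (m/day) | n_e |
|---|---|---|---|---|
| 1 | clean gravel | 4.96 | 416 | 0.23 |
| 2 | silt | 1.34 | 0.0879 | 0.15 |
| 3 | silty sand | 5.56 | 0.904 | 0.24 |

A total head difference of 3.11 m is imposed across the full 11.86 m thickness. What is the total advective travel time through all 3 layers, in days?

With flow normal to the layers, continuity requires the same specific discharge q through every layer.
Σ(b_i/K_i) = 4.96/416 + 1.34/0.0879 + 5.56/0.904 = 21.41 d.
q = Δh / Σ(b_i/K_i) = 3.11 / 21.41 = 0.1453 m/day.
In each layer the seepage velocity is v_i = q/n_i, so the layer transit time is t_i = b_i·n_i / q:
  layer 1 (clean gravel): t_1 = 4.96 × 0.23 / 0.1453 = 7.852 d
  layer 2 (silt): t_2 = 1.34 × 0.15 / 0.1453 = 1.384 d
  layer 3 (silty sand): t_3 = 5.56 × 0.24 / 0.1453 = 9.185 d
Total t = Σ t_i = 18.42 days.

18.4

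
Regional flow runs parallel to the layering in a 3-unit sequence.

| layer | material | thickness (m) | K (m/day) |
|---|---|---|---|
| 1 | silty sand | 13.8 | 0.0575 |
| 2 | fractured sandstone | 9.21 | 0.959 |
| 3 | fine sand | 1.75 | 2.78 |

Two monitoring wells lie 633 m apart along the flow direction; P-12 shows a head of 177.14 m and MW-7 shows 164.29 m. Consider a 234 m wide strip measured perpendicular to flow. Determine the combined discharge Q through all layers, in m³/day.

68.8

Flow is parallel to layering, so each bed carries its own Darcy discharge and the transmissivities add.
Σ(K_i·b_i) = 0.0575×13.8 + 0.959×9.21 + 2.78×1.75 = 14.49 m²/day.
Hydraulic gradient i = (177.14 − 164.29) / 633 = 12.85 / 633 = 0.02030.
Q = Σ(K_i·b_i) · W · i = 14.49 × 234 × 0.02030 = 68.84 m³/day.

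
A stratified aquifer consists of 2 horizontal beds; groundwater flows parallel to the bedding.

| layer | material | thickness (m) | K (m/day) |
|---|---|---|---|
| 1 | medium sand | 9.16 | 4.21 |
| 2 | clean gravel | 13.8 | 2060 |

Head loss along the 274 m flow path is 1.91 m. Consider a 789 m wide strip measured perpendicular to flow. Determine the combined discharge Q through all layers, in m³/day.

Flow is parallel to layering, so each bed carries its own Darcy discharge and the transmissivities add.
Σ(K_i·b_i) = 4.21×9.16 + 2060×13.8 = 28467 m²/day.
Hydraulic gradient i = Δh / L = 1.91 / 274 = 0.006971.
Q = Σ(K_i·b_i) · W · i = 28467 × 789 × 0.006971 = 1.566e+05 m³/day.

157000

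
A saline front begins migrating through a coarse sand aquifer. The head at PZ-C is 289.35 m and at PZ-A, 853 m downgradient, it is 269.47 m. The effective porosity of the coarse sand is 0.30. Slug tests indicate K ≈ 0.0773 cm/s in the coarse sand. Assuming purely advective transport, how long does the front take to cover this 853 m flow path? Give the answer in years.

0.450

Convert K: 0.0773 cm/s × 864 = 66.79 m/day.
Hydraulic gradient i = (289.35 − 269.47) / 853 = 19.88 / 853 = 0.02331.
Darcy flux q = K · i = 66.79 × 0.02331 = 1.557 m/day.
Seepage velocity v = q / n_e = 1.557 / 0.30 = 5.188 m/day.
Travel time t = L / v = 853 / 5.188 = 164.4 days = 0.4501 years.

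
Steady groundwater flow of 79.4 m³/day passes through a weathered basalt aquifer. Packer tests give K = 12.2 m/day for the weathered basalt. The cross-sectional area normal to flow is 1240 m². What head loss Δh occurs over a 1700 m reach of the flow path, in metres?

From Q = K·A·i, i = Q / (K·A) = 79.4 / (12.20 × 1240) = 0.005249.
Head loss Δh = i · L = 0.005249 × 1700 = 8.923 m.

8.92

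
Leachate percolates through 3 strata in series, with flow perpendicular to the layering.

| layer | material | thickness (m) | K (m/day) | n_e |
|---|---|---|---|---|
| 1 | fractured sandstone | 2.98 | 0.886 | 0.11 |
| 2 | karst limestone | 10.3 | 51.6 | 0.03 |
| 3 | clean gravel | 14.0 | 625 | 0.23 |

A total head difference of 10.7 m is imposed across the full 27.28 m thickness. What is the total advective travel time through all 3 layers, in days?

With flow normal to the layers, continuity requires the same specific discharge q through every layer.
Σ(b_i/K_i) = 2.98/0.886 + 10.3/51.6 + 14.0/625 = 3.585 d.
q = Δh / Σ(b_i/K_i) = 10.7 / 3.585 = 2.984 m/day.
In each layer the seepage velocity is v_i = q/n_i, so the layer transit time is t_i = b_i·n_i / q:
  layer 1 (fractured sandstone): t_1 = 2.98 × 0.11 / 2.984 = 0.1098 d
  layer 2 (karst limestone): t_2 = 10.3 × 0.03 / 2.984 = 0.1035 d
  layer 3 (clean gravel): t_3 = 14.0 × 0.23 / 2.984 = 1.079 d
Total t = Σ t_i = 1.292 days.

1.29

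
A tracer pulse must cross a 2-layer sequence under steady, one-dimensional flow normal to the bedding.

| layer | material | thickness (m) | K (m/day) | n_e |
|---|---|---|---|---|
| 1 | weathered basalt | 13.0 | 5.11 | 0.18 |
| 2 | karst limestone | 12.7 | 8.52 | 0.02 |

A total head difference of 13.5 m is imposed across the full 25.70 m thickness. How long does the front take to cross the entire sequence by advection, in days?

0.775

With flow normal to the layers, continuity requires the same specific discharge q through every layer.
Σ(b_i/K_i) = 13.0/5.11 + 12.7/8.52 = 4.035 d.
q = Δh / Σ(b_i/K_i) = 13.5 / 4.035 = 3.346 m/day.
In each layer the seepage velocity is v_i = q/n_i, so the layer transit time is t_i = b_i·n_i / q:
  layer 1 (weathered basalt): t_1 = 13.0 × 0.18 / 3.346 = 0.6993 d
  layer 2 (karst limestone): t_2 = 12.7 × 0.02 / 3.346 = 0.07591 d
Total t = Σ t_i = 0.7752 days.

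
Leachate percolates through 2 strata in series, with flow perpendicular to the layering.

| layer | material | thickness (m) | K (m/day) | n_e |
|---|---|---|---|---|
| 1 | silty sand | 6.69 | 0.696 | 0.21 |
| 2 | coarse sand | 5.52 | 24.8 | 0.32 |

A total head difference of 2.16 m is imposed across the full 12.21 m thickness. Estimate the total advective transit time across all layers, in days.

14.4

With flow normal to the layers, continuity requires the same specific discharge q through every layer.
Σ(b_i/K_i) = 6.69/0.696 + 5.52/24.8 = 9.835 d.
q = Δh / Σ(b_i/K_i) = 2.16 / 9.835 = 0.2196 m/day.
In each layer the seepage velocity is v_i = q/n_i, so the layer transit time is t_i = b_i·n_i / q:
  layer 1 (silty sand): t_1 = 6.69 × 0.21 / 0.2196 = 6.397 d
  layer 2 (coarse sand): t_2 = 5.52 × 0.32 / 0.2196 = 8.043 d
Total t = Σ t_i = 14.44 days.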